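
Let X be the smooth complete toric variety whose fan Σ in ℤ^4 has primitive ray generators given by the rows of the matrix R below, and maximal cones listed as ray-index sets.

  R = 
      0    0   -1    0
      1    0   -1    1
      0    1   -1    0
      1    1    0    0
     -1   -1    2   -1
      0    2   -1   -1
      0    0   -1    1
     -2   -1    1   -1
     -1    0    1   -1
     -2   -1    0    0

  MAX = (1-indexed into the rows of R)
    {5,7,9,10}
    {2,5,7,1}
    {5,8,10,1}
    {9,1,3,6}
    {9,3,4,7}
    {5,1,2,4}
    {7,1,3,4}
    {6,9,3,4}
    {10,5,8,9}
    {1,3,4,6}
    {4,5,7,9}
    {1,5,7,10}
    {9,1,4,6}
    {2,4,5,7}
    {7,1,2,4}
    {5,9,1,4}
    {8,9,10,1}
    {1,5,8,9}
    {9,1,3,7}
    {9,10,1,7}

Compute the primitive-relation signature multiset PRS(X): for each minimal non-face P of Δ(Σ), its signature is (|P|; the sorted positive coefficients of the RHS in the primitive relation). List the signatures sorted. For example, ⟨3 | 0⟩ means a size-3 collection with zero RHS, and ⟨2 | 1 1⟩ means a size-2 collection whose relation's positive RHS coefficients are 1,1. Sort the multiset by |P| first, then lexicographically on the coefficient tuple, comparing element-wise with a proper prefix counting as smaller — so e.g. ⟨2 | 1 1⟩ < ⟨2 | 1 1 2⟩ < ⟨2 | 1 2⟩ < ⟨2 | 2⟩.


Minimal non-faces — 20 found among 10 rays, 20 max cones:

  {2,9}:  v_{2} + v_{9} = 0 ; sig = ⟨2 | 0⟩
  {3,5}:  v_{3} + v_{5} = v_{9} ; sig = ⟨2 | 1⟩
  {4,8}:  v_{4} + v_{8} = v_{9} ; sig = ⟨2 | 1⟩
  {7,8}:  v_{7} + v_{8} = v_{10} ; sig = ⟨2 | 1⟩
  {4,10}:  v_{4} + v_{10} = v_{7} + v_{9} ; sig = ⟨2 | 1 1⟩
  {2,3}:  v_{2} + v_{3} = v_{1} + v_{4} + v_{7} ; sig = ⟨2 | 1 1 1⟩
  {2,6}:  v_{2} + v_{6} = v_{1} + v_{3} + v_{4} ; sig = ⟨2 | 1 1 1⟩
  {2,8}:  v_{2} + v_{8} = v_{1} + v_{5} + v_{7} ; sig = ⟨2 | 1 1 1⟩
  {6,10}:  v_{6} + v_{10} = v_{1} + v_{3} + v_{7} + 2·v_{9} ; sig = ⟨2 | 1 1 1 2⟩
  {2,10}:  v_{2} + v_{10} = v_{1} + v_{5} + 2·v_{7} ; sig = ⟨2 | 1 1 2⟩
  {3,8}:  v_{3} + v_{8} = v_{1} + v_{7} + 2·v_{9} ; sig = ⟨2 | 1 1 2⟩
  {5,6}:  v_{5} + v_{6} = v_{1} + v_{4} + 2·v_{9} ; sig = ⟨2 | 1 1 2⟩
  {6,8}:  v_{6} + v_{8} = v_{1} + v_{3} + 2·v_{9} ; sig = ⟨2 | 1 1 2⟩
  {3,10}:  v_{3} + v_{10} = v_{1} + 2·v_{7} + 2·v_{9} ; sig = ⟨2 | 1 2 2⟩
  {6,7}:  v_{6} + v_{7} = 2·v_{3} ; sig = ⟨2 | 2⟩
  {1,4,5,7}:  v_{1} + v_{4} + v_{5} + v_{7} = 0 ; sig = ⟨4 | 0⟩
  {1,3,4,9}:  v_{1} + v_{3} + v_{4} + v_{9} = v_{6} ; sig = ⟨4 | 1⟩
  {1,4,7,9}:  v_{1} + v_{4} + v_{7} + v_{9} = v_{3} ; sig = ⟨4 | 1⟩
  {1,5,7,9}:  v_{1} + v_{5} + v_{7} + v_{9} = v_{8} ; sig = ⟨4 | 1⟩
  {1,5,9,10}:  v_{1} + v_{5} + v_{9} + v_{10} = 2·v_{8} ; sig = ⟨4 | 2⟩

Hence PRS(X_Σ) =
    ⟨2 | 0⟩
    ⟨2 | 1⟩
    ⟨2 | 1⟩
    ⟨2 | 1⟩
    ⟨2 | 1 1⟩
    ⟨2 | 1 1 1⟩
    ⟨2 | 1 1 1⟩
    ⟨2 | 1 1 1⟩
    ⟨2 | 1 1 1 2⟩
    ⟨2 | 1 1 2⟩
    ⟨2 | 1 1 2⟩
    ⟨2 | 1 1 2⟩
    ⟨2 | 1 1 2⟩
    ⟨2 | 1 2 2⟩
    ⟨2 | 2⟩
    ⟨4 | 0⟩
    ⟨4 | 1⟩
    ⟨4 | 1⟩
    ⟨4 | 1⟩
    ⟨4 | 2⟩


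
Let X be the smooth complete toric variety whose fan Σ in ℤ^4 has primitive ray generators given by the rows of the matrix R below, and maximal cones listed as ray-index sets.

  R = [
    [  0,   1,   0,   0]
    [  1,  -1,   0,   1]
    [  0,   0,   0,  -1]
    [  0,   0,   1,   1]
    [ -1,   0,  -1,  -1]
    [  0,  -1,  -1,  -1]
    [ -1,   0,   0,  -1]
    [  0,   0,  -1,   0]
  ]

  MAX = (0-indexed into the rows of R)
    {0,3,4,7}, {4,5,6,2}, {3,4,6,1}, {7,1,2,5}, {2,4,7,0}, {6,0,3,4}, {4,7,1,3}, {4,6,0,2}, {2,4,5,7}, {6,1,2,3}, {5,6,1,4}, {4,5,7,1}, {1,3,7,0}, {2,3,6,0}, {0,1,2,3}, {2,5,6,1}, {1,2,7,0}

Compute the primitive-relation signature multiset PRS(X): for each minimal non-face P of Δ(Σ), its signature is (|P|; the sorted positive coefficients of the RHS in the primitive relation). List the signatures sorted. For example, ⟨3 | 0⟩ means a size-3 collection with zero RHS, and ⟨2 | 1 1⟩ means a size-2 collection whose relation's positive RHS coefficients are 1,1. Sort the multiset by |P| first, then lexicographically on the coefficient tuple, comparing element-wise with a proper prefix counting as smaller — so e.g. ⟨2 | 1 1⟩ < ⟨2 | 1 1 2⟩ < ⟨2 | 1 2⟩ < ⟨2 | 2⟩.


Δ(Σ) — 8 vertices, 8 min non-faces:

  {6,7}:  v_{6} + v_{7} = v_{4}  ⇒ sig = ⟨2 | 1⟩
  {0,5}:  v_{0} + v_{5} = v_{2} + v_{7}  ⇒ sig = ⟨2 | 1 1⟩
  {3,5}:  v_{3} + v_{5} = v_{1} + v_{6}  ⇒ sig = ⟨2 | 1 1⟩
  {0,1,6}:  v_{0} + v_{1} + v_{6} = 0  ⇒ sig = ⟨3 | 0⟩
  {2,3,7}:  v_{2} + v_{3} + v_{7} = 0  ⇒ sig = ⟨3 | 0⟩
  {0,1,4}:  v_{0} + v_{1} + v_{4} = v_{7}  ⇒ sig = ⟨3 | 1⟩
  {1,2,4}:  v_{1} + v_{2} + v_{4} = v_{5}  ⇒ sig = ⟨3 | 1⟩
  {2,3,4}:  v_{2} + v_{3} + v_{4} = v_{6}  ⇒ sig = ⟨3 | 1⟩

Signatures (|P|; sorted positive RHS coefficients), sorted:
    |P|=2: 3 collections, coeffs (1), (1,1), (1,1)
    |P|=3: 5 collections, coeffs (), (), (1), (1), (1)


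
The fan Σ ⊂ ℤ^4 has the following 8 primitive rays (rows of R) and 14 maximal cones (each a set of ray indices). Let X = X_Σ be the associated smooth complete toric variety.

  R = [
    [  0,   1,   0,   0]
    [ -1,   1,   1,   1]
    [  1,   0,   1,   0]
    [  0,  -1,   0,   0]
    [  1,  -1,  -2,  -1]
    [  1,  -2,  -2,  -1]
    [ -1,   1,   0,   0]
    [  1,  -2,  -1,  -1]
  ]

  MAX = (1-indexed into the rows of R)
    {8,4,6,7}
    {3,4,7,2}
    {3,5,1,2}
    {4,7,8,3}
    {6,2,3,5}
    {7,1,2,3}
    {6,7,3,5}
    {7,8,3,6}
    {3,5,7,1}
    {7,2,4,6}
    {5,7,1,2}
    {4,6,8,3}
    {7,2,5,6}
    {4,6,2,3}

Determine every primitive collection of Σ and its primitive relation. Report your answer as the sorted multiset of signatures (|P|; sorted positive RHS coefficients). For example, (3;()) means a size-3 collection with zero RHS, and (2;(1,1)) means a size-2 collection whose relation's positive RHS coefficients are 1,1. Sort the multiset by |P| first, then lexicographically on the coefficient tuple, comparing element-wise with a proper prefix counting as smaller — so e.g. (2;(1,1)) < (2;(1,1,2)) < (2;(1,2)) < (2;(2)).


The 9 primitive collections of Σ (r=8, n=4):

  P = {1,4}:  v_{1} + v_{4} = 0  ⇒ sig = (2;())
  P = {1,6}:  v_{1} + v_{6} = v_{5}  ⇒ sig = (2;(1))
  P = {2,8}:  v_{2} + v_{8} = v_{4}  ⇒ sig = (2;(1))
  P = {4,5}:  v_{4} + v_{5} = v_{6}  ⇒ sig = (2;(1))
  P = {1,8}:  v_{1} + v_{8} = v_{3} + v_{6} + v_{7}  ⇒ sig = (2;(1,1,1))
  P = {5,8}:  v_{5} + v_{8} = v_{3} + 2·v_{6} + v_{7}  ⇒ sig = (2;(1,1,2))
  P = {2,3,6,7}:  v_{2} + v_{3} + v_{6} + v_{7} = 0  ⇒ sig = (4;())
  P = {2,3,5,7}:  v_{2} + v_{3} + v_{5} + v_{7} = v_{1}  ⇒ sig = (4;(1))
  P = {3,4,6,7}:  v_{3} + v_{4} + v_{6} + v_{7} = v_{8}  ⇒ sig = (4;(1))

Signatures (|P|; sorted positive RHS coefficients), sorted:
    |P|=2: 6 collections, coeffs (), (1), (1), (1), (1,1,1), (1,1,2)
    |P|=4: 3 collections, coeffs (), (1), (1)


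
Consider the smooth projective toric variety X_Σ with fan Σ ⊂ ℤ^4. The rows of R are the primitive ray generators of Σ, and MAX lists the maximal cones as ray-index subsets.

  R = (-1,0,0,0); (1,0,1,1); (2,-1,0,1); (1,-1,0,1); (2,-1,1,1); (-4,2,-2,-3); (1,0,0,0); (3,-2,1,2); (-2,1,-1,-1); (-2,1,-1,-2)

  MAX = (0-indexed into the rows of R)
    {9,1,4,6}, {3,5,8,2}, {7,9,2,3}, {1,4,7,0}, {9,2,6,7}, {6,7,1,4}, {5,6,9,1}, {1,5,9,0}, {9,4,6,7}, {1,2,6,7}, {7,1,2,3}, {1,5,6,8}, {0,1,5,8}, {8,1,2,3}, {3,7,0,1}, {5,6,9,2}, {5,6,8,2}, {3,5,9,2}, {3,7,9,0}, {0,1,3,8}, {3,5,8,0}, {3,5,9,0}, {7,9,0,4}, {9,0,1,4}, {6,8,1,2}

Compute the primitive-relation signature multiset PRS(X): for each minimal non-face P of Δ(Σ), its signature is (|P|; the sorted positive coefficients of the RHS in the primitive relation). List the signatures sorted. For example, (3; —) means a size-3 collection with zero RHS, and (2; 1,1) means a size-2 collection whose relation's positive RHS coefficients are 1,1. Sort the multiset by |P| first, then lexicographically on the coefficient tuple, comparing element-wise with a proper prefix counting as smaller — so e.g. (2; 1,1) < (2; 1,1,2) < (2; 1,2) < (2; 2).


15 collections generate NE(X_Σ); each relation:

  P={0,6}:  v_{0} + v_{6} = 0 — sig = (2; —)
  P={4,8}:  v_{4} + v_{8} = 0 — sig = (2; —)
  P={0,2}:  v_{0} + v_{2} = v_{3} — sig = (2; 1)
  P={3,4}:  v_{3} + v_{4} = v_{7} — sig = (2; 1)
  P={3,6}:  v_{3} + v_{6} = v_{2} — sig = (2; 1)
  P={4,5}:  v_{4} + v_{5} = v_{9} — sig = (2; 1)
  P={7,8}:  v_{7} + v_{8} = v_{3} — sig = (2; 1)
  P={8,9}:  v_{8} + v_{9} = v_{5} — sig = (2; 1)
  P={2,4}:  v_{2} + v_{4} = v_{6} + v_{7} — sig = (2; 1,1)
  P={5,7}:  v_{5} + v_{7} = v_{3} + v_{9} — sig = (2; 1,1)
  P={1,3,9}:  v_{1} + v_{3} + v_{9} = 0 — sig = (3; —)
  P={1,2,9}:  v_{1} + v_{2} + v_{9} = v_{6} — sig = (3; 1)
  P={1,3,5}:  v_{1} + v_{3} + v_{5} = v_{8} — sig = (3; 1)
  P={1,7,9}:  v_{1} + v_{7} + v_{9} = v_{4} — sig = (3; 1)
  P={1,2,5}:  v_{1} + v_{2} + v_{5} = v_{6} + v_{8} — sig = (3; 1,1)

Sorted signature multiset PRS(X):
[(2; —), (2; —), (2; 1), (2; 1), (2; 1), (2; 1), (2; 1), (2; 1), (2; 1,1), (2; 1,1), (3; —), (3; 1), (3; 1), (3; 1), (3; 1,1)]


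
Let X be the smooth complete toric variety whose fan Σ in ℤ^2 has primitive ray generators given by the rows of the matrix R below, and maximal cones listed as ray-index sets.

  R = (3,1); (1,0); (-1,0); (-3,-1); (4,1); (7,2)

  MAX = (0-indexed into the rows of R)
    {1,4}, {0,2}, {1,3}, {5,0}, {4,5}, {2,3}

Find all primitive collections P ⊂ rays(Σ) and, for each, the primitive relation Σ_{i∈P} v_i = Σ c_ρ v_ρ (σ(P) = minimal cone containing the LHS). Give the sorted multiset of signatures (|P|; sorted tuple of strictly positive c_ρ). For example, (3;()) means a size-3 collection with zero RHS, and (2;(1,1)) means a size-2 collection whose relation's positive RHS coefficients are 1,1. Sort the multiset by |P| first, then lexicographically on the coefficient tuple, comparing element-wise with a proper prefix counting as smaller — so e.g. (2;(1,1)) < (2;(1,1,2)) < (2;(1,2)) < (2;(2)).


Σ has 9 primitive collections:

  {0,3}:  v_{0} + v_{3} = 0 ; sig = (2;())
  {1,2}:  v_{1} + v_{2} = 0 ; sig = (2;())
  {0,1}:  v_{0} + v_{1} = v_{4} ; sig = (2;(1))
  {0,4}:  v_{0} + v_{4} = v_{5} ; sig = (2;(1))
  {2,4}:  v_{2} + v_{4} = v_{0} ; sig = (2;(1))
  {3,4}:  v_{3} + v_{4} = v_{1} ; sig = (2;(1))
  {3,5}:  v_{3} + v_{5} = v_{4} ; sig = (2;(1))
  {1,5}:  v_{1} + v_{5} = 2·v_{4} ; sig = (2;(2))
  {2,5}:  v_{2} + v_{5} = 2·v_{0} ; sig = (2;(2))

Signatures (|P|; sorted positive RHS coefficients), sorted:
    (2;())
    (2;())
    (2;(1))
    (2;(1))
    (2;(1))
    (2;(1))
    (2;(1))
    (2;(2))
    (2;(2))


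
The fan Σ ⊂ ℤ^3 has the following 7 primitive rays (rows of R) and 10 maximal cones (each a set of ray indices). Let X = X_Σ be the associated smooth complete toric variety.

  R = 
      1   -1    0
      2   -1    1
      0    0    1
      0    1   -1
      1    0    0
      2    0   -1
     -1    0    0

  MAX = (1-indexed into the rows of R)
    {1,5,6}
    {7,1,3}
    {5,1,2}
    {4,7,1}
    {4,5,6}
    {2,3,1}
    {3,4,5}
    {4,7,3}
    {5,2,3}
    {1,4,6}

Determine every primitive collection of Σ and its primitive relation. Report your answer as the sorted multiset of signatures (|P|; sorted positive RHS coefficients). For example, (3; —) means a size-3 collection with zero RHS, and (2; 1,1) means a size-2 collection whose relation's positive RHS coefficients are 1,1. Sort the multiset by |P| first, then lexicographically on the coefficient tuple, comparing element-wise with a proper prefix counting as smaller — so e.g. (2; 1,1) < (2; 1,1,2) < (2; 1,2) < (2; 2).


Δ(Σ) — 7 vertices, 9 min non-faces:

  P={5,7}:  v_{5} + v_{7} = 0  ⇒ sig = (2; —)
  P={2,7}:  v_{2} + v_{7} = v_{1} + v_{3}  ⇒ sig = (2; 1,1)
  P={6,7}:  v_{6} + v_{7} = v_{1} + v_{4}  ⇒ sig = (2; 1,1)
  P={2,6}:  v_{2} + v_{6} = v_{1} + 3·v_{5}  ⇒ sig = (2; 1,3)
  P={2,4}:  v_{2} + v_{4} = 2·v_{5}  ⇒ sig = (2; 2)
  P={3,6}:  v_{3} + v_{6} = 2·v_{5}  ⇒ sig = (2; 2)
  P={1,3,4}:  v_{1} + v_{3} + v_{4} = v_{5}  ⇒ sig = (3; 1)
  P={1,3,5}:  v_{1} + v_{3} + v_{5} = v_{2}  ⇒ sig = (3; 1)
  P={1,4,5}:  v_{1} + v_{4} + v_{5} = v_{6}  ⇒ sig = (3; 1)

Signatures (|P|; sorted positive RHS coefficients), sorted:
{ (2; —),  (2; 1,1) ×2,  (2; 1,3),  (2; 2) ×2,  (3; 1) ×3 }


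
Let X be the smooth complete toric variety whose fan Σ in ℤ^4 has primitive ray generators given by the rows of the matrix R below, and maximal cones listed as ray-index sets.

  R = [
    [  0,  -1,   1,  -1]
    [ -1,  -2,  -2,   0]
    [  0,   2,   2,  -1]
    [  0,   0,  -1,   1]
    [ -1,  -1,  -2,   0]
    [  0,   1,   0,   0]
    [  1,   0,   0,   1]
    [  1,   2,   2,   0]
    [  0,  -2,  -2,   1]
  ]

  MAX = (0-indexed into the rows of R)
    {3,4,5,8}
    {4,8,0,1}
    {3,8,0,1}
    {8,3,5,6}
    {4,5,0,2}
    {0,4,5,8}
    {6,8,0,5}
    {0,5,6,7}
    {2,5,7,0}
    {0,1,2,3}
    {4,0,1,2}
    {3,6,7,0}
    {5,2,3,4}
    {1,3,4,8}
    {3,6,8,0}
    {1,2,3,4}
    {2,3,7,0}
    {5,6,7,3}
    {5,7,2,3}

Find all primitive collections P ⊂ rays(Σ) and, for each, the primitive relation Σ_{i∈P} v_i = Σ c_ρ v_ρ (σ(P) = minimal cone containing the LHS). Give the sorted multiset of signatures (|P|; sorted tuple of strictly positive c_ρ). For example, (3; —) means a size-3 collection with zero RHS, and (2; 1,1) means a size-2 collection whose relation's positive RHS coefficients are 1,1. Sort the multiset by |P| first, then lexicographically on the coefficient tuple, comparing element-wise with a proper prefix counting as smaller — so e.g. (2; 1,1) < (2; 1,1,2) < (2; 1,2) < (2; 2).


Minimal non-faces — 10 found among 9 rays, 19 max cones:

  • {1,7}:  v_{1} + v_{7} = 0 ; sig = (2; —)
  • {2,8}:  v_{2} + v_{8} = 0 ; sig = (2; —)
  • {1,5}:  v_{1} + v_{5} = v_{4} ; sig = (2; 1)
  • {1,6}:  v_{1} + v_{6} = v_{8} ; sig = (2; 1)
  • {2,6}:  v_{2} + v_{6} = v_{7} ; sig = (2; 1)
  • {4,7}:  v_{4} + v_{7} = v_{5} ; sig = (2; 1)
  • {7,8}:  v_{7} + v_{8} = v_{6} ; sig = (2; 1)
  • {4,6}:  v_{4} + v_{6} = v_{5} + v_{8} ; sig = (2; 1,1)
  • {0,3,5}:  v_{0} + v_{3} + v_{5} = 0 ; sig = (3; —)
  • {0,3,4}:  v_{0} + v_{3} + v_{4} = v_{1} ; sig = (3; 1)

Sorted signature multiset PRS(X):
    |P|=2: 8 collections, coeffs (), (), (1), (1), (1), (1), (1), (1,1)
    |P|=3: 2 collections, coeffs (), (1)


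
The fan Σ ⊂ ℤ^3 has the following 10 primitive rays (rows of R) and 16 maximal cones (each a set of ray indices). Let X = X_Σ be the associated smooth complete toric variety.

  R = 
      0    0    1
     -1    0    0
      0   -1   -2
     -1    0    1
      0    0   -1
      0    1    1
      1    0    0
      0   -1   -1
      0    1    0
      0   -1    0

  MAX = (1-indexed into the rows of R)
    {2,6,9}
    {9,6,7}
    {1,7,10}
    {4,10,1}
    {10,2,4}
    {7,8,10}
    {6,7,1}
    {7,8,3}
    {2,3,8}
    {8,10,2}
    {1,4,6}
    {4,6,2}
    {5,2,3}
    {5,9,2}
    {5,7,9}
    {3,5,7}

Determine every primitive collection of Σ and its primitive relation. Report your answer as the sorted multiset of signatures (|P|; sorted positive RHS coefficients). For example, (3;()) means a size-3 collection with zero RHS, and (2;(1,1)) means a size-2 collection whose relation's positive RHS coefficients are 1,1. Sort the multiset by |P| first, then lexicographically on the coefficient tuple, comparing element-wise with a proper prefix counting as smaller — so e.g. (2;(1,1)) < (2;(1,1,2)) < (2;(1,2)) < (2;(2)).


|primitive collections| = 21. Relations:

  {1,5}:  v_{1} + v_{5} = 0  so sig = (2;())
  {2,7}:  v_{2} + v_{7} = 0  so sig = (2;())
  {6,8}:  v_{6} + v_{8} = 0  so sig = (2;())
  {9,10}:  v_{9} + v_{10} = 0  so sig = (2;())
  {1,2}:  v_{1} + v_{2} = v_{4}  so sig = (2;(1))
  {1,3}:  v_{1} + v_{3} = v_{8}  so sig = (2;(1))
  {1,8}:  v_{1} + v_{8} = v_{10}  so sig = (2;(1))
  {1,9}:  v_{1} + v_{9} = v_{6}  so sig = (2;(1))
  {3,6}:  v_{3} + v_{6} = v_{5}  so sig = (2;(1))
  {4,5}:  v_{4} + v_{5} = v_{2}  so sig = (2;(1))
  {4,7}:  v_{4} + v_{7} = v_{1}  so sig = (2;(1))
  {5,6}:  v_{5} + v_{6} = v_{9}  so sig = (2;(1))
  {5,8}:  v_{5} + v_{8} = v_{3}  so sig = (2;(1))
  {5,10}:  v_{5} + v_{10} = v_{8}  so sig = (2;(1))
  {6,10}:  v_{6} + v_{10} = v_{1}  so sig = (2;(1))
  {8,9}:  v_{8} + v_{9} = v_{5}  so sig = (2;(1))
  {3,4}:  v_{3} + v_{4} = v_{2} + v_{8}  so sig = (2;(1,1))
  {4,8}:  v_{4} + v_{8} = v_{2} + v_{10}  so sig = (2;(1,1))
  {4,9}:  v_{4} + v_{9} = v_{2} + v_{6}  so sig = (2;(1,1))
  {3,9}:  v_{3} + v_{9} = 2·v_{5}  so sig = (2;(2))
  {3,10}:  v_{3} + v_{10} = 2·v_{8}  so sig = (2;(2))

Hence PRS(X_Σ) =
[(2;()), (2;()), (2;()), (2;()), (2;(1)), (2;(1)), (2;(1)), (2;(1)), (2;(1)), (2;(1)), (2;(1)), (2;(1)), (2;(1)), (2;(1)), (2;(1)), (2;(1)), (2;(1,1)), (2;(1,1)), (2;(1,1)), (2;(2)), (2;(2))]


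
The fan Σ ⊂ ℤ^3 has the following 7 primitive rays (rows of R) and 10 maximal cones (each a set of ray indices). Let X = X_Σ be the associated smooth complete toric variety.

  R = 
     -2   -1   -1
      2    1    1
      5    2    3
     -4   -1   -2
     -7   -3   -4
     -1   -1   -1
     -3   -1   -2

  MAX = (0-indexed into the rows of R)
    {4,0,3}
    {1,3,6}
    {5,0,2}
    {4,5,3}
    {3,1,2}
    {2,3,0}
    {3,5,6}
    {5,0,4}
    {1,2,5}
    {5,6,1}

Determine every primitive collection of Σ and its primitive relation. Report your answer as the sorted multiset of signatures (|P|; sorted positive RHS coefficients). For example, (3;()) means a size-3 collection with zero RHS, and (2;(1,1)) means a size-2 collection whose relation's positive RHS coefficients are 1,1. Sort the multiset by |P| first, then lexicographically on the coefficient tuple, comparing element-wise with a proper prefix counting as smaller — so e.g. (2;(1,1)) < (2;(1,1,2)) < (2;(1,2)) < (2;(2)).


|primitive collections| = 9. Relations:

  P = {0,1}:  v_{0} + v_{1} = 0  →  sig = (2;())
  P = {2,4}:  v_{2} + v_{4} = v_{0}  →  sig = (2;(1))
  P = {2,6}:  v_{2} + v_{6} = v_{1}  →  sig = (2;(1))
  P = {0,6}:  v_{0} + v_{6} = v_{3} + v_{5}  →  sig = (2;(1,1))
  P = {1,4}:  v_{1} + v_{4} = v_{3} + v_{5}  →  sig = (2;(1,1))
  P = {4,6}:  v_{4} + v_{6} = 2·v_{3} + 2·v_{5}  →  sig = (2;(2,2))
  P = {2,3,5}:  v_{2} + v_{3} + v_{5} = 0  →  sig = (3;())
  P = {0,3,5}:  v_{0} + v_{3} + v_{5} = v_{4}  →  sig = (3;(1))
  P = {1,3,5}:  v_{1} + v_{3} + v_{5} = v_{6}  →  sig = (3;(1))

Hence PRS(X_Σ) =
{ (2;()),  (2;(1)) ×2,  (2;(1,1)) ×2,  (2;(2,2)),  (3;()),  (3;(1)) ×2 }


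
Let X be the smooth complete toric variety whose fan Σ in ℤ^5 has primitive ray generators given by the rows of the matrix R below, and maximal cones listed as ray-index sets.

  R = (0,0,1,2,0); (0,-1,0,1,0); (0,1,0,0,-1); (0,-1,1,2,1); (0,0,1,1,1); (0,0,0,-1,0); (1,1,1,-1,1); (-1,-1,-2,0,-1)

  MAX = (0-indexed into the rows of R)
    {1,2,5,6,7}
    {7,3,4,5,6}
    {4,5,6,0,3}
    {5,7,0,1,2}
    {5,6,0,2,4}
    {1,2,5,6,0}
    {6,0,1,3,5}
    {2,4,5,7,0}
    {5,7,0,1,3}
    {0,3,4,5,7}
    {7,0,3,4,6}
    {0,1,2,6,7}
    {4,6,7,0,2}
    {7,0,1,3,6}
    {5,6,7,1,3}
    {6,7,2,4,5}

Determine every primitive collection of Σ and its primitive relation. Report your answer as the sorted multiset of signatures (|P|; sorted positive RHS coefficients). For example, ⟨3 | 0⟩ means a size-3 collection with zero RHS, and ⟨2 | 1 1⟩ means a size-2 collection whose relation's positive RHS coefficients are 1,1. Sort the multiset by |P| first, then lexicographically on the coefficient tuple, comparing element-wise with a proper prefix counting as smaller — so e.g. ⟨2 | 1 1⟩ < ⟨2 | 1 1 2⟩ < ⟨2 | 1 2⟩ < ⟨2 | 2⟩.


3 minimal non-faces of Δ(Σ) (on 8 rays):

  P = {1,4}:  v_{1} + v_{4} = v_{3}  so sig = ⟨2 | 1⟩
  P = {2,3}:  v_{2} + v_{3} = v_{0}  so sig = ⟨2 | 1⟩
  P = {0,5,6,7}:  v_{0} + v_{5} + v_{6} + v_{7} = 0  so sig = ⟨4 | 0⟩

so the primitive-relation signature multiset is
    |P|=2: 2 collections, coeffs (1), (1)
    |P|=4: 1 collection, coeffs ()


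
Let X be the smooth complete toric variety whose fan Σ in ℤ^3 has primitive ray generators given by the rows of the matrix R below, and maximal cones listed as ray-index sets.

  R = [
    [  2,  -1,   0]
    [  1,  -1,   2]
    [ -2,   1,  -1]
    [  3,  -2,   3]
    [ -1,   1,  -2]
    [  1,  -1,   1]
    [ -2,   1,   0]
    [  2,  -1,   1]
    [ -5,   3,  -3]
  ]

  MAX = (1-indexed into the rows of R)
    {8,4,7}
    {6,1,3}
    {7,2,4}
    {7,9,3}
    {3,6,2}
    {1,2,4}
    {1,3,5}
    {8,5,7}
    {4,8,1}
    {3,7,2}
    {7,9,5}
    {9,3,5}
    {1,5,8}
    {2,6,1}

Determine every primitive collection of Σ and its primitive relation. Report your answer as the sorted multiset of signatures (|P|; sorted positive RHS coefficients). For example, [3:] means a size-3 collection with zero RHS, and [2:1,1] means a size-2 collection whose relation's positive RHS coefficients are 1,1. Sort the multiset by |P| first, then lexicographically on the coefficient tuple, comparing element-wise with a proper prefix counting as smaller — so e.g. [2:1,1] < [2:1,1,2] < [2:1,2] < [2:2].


|primitive collections| = 17. Relations:

  P = {1,7}:  v_{1} + v_{7} = 0  ⟹  sig = [2:]
  P = {2,5}:  v_{2} + v_{5} = 0  ⟹  sig = [2:]
  P = {3,8}:  v_{3} + v_{8} = 0  ⟹  sig = [2:]
  P = {2,8}:  v_{2} + v_{8} = v_{4}  ⟹  sig = [2:1]
  P = {3,4}:  v_{3} + v_{4} = v_{2}  ⟹  sig = [2:1]
  P = {4,5}:  v_{4} + v_{5} = v_{8}  ⟹  sig = [2:1]
  P = {4,9}:  v_{4} + v_{9} = v_{7}  ⟹  sig = [2:1]
  P = {1,9}:  v_{1} + v_{9} = v_{3} + v_{5}  ⟹  sig = [2:1,1]
  P = {2,9}:  v_{2} + v_{9} = v_{3} + v_{7}  ⟹  sig = [2:1,1]
  P = {5,6}:  v_{5} + v_{6} = v_{1} + v_{3}  ⟹  sig = [2:1,1]
  P = {6,7}:  v_{6} + v_{7} = v_{2} + v_{3}  ⟹  sig = [2:1,1]
  P = {6,8}:  v_{6} + v_{8} = v_{1} + v_{2}  ⟹  sig = [2:1,1]
  P = {8,9}:  v_{8} + v_{9} = v_{5} + v_{7}  ⟹  sig = [2:1,1]
  P = {4,6}:  v_{4} + v_{6} = v_{1} + 2·v_{2}  ⟹  sig = [2:1,2]
  P = {6,9}:  v_{6} + v_{9} = 2·v_{3}  ⟹  sig = [2:2]
  P = {1,2,3}:  v_{1} + v_{2} + v_{3} = v_{6}  ⟹  sig = [3:1]
  P = {3,5,7}:  v_{3} + v_{5} + v_{7} = v_{9}  ⟹  sig = [3:1]

Signatures (|P|; sorted positive RHS coefficients), sorted:
    |P|=2: 15 collections, coeffs (), (), (), (1), (1), (1), (1), (1,1), (1,1), (1,1), (1,1), (1,1), (1,1), (1,2), (2)
    |P|=3: 2 collections, coeffs (1), (1)


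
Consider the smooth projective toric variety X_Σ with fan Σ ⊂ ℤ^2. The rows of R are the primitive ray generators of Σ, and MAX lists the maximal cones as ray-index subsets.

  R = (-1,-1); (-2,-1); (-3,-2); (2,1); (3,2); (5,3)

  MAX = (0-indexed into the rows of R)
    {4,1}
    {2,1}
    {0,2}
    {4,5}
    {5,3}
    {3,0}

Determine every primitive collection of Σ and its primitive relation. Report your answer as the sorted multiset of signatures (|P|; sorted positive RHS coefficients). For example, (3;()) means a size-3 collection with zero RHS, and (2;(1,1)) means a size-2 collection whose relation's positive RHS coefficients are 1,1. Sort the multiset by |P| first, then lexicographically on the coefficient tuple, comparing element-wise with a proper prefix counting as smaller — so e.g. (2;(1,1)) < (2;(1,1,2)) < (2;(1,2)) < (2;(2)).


Σ has 9 primitive collections:

  • {1,3}:  v_{1} + v_{3} = 0 ; sig = (2;())
  • {2,4}:  v_{2} + v_{4} = 0 ; sig = (2;())
  • {0,1}:  v_{0} + v_{1} = v_{2} ; sig = (2;(1))
  • {0,4}:  v_{0} + v_{4} = v_{3} ; sig = (2;(1))
  • {1,5}:  v_{1} + v_{5} = v_{4} ; sig = (2;(1))
  • {2,3}:  v_{2} + v_{3} = v_{0} ; sig = (2;(1))
  • {2,5}:  v_{2} + v_{5} = v_{3} ; sig = (2;(1))
  • {3,4}:  v_{3} + v_{4} = v_{5} ; sig = (2;(1))
  • {0,5}:  v_{0} + v_{5} = 2·v_{3} ; sig = (2;(2))

Signatures (|P|; sorted positive RHS coefficients), sorted:
[(2;()), (2;()), (2;(1)), (2;(1)), (2;(1)), (2;(1)), (2;(1)), (2;(1)), (2;(2))]


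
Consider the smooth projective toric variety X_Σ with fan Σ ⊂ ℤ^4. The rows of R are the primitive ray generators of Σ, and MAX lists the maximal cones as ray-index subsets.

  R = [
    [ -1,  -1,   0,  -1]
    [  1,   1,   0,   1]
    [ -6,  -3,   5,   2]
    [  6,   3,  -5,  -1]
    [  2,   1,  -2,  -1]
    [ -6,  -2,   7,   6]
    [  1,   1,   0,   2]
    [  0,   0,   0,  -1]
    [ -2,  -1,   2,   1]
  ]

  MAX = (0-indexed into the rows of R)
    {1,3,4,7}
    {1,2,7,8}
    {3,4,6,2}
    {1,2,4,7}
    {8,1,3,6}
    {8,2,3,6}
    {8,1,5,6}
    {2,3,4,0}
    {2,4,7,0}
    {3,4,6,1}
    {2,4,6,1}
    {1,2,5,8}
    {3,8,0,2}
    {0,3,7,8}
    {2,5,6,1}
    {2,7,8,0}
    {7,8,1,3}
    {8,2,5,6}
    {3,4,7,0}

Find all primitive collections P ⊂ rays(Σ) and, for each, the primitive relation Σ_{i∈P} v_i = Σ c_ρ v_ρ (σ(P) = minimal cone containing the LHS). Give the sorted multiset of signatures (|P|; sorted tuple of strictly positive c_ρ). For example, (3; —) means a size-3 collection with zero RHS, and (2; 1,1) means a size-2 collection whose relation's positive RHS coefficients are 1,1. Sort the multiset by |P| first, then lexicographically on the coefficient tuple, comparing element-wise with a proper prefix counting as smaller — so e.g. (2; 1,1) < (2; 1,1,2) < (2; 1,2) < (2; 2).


|primitive collections| = 11. Relations:

  P = {0,1}:  v_{0} + v_{1} = 0  so sig = (2; —)
  P = {4,8}:  v_{4} + v_{8} = 0  so sig = (2; —)
  P = {6,7}:  v_{6} + v_{7} = v_{1}  so sig = (2; 1)
  P = {0,6}:  v_{0} + v_{6} = v_{2} + v_{3}  so sig = (2; 1,1)
  P = {0,5}:  v_{0} + v_{5} = v_{2} + v_{6} + v_{8}  so sig = (2; 1,1,1)
  P = {4,5}:  v_{4} + v_{5} = v_{1} + v_{2} + v_{6}  so sig = (2; 1,1,1)
  P = {5,7}:  v_{5} + v_{7} = 2·v_{1} + v_{2} + v_{8}  so sig = (2; 1,1,2)
  P = {3,5}:  v_{3} + v_{5} = 2·v_{6} + v_{8}  so sig = (2; 1,2)
  P = {2,3,7}:  v_{2} + v_{3} + v_{7} = 0  so sig = (3; —)
  P = {1,2,3}:  v_{1} + v_{2} + v_{3} = v_{6}  so sig = (3; 1)
  P = {1,2,6,8}:  v_{1} + v_{2} + v_{6} + v_{8} = v_{5}  so sig = (4; 1)

so the primitive-relation signature multiset is
{ (2; —) ×2,  (2; 1),  (2; 1,1),  (2; 1,1,1) ×2,  (2; 1,1,2),  (2; 1,2),  (3; —),  (3; 1),  (4; 1) }


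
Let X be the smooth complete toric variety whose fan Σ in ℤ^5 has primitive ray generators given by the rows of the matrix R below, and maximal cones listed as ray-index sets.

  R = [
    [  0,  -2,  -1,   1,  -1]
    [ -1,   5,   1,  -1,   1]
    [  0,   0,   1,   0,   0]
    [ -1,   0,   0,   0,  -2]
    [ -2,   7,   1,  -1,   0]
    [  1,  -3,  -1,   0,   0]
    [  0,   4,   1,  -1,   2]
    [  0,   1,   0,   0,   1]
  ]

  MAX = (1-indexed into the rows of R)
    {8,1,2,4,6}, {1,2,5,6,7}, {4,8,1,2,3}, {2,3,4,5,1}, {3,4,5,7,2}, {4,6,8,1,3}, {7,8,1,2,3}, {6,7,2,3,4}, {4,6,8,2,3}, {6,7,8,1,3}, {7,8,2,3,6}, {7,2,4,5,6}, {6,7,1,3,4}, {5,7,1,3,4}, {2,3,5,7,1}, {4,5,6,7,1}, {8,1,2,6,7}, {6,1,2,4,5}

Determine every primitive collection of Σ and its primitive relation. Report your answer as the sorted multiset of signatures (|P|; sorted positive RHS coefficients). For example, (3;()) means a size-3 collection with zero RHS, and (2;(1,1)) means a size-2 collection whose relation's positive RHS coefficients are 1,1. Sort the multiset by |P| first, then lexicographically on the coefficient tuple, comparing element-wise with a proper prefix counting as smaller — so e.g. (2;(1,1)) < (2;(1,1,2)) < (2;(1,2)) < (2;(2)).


5 minimal non-faces of Δ(Σ) (on 8 rays):

  {5,8}:  v_{5} + v_{8} = v_{1} + 2·v_{2}  ⟹  sig = (2;(1,2))
  {4,7,8}:  v_{4} + v_{7} + v_{8} = v_{2}  ⟹  sig = (3;(1))
  {3,5,6}:  v_{3} + v_{5} + v_{6} = v_{4} + v_{7}  ⟹  sig = (3;(1,1))
  {1,2,3,6}:  v_{1} + v_{2} + v_{3} + v_{6} = 0  ⟹  sig = (4;())
  {1,2,4,7}:  v_{1} + v_{2} + v_{4} + v_{7} = v_{5}  ⟹  sig = (4;(1))

Hence PRS(X_Σ) =
    (2;(1,2))
    (3;(1))
    (3;(1,1))
    (4;())
    (4;(1))


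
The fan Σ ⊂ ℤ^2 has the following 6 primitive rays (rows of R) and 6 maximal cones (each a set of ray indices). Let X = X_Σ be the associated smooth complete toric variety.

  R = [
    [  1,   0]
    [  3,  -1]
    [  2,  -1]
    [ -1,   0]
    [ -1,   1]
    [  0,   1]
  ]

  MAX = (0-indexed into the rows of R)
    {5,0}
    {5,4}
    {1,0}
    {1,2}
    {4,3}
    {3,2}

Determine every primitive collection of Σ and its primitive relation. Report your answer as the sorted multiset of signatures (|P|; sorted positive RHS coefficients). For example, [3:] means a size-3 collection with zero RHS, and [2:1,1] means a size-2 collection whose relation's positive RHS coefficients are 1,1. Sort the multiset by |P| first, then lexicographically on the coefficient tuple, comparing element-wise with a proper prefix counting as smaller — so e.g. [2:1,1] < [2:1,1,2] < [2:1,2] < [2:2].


|primitive collections| = 9. Relations:

  {0,3}:  v_{0} + v_{3} = 0 ; sig = [2:]
  {0,2}:  v_{0} + v_{2} = v_{1} ; sig = [2:1]
  {0,4}:  v_{0} + v_{4} = v_{5} ; sig = [2:1]
  {1,3}:  v_{1} + v_{3} = v_{2} ; sig = [2:1]
  {2,4}:  v_{2} + v_{4} = v_{0} ; sig = [2:1]
  {3,5}:  v_{3} + v_{5} = v_{4} ; sig = [2:1]
  {1,4}:  v_{1} + v_{4} = 2·v_{0} ; sig = [2:2]
  {2,5}:  v_{2} + v_{5} = 2·v_{0} ; sig = [2:2]
  {1,5}:  v_{1} + v_{5} = 3·v_{0} ; sig = [2:3]

Signatures (|P|; sorted positive RHS coefficients), sorted:
[[2:], [2:1], [2:1], [2:1], [2:1], [2:1], [2:2], [2:2], [2:3]]


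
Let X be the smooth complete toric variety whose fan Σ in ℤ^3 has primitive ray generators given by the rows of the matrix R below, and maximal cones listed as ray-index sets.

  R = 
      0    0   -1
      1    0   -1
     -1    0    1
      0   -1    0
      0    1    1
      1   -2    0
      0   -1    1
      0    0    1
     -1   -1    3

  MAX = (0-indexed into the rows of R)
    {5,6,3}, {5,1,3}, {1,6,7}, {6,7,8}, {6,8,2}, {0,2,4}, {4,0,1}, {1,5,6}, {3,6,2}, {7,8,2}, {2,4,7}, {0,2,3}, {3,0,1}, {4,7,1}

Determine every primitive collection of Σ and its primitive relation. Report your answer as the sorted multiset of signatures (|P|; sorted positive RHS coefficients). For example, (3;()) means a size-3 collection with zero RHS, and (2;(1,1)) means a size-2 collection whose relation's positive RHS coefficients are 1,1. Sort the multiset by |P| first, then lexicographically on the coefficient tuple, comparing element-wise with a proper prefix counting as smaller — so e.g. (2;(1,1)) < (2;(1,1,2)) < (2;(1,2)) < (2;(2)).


The 17 primitive collections of Σ (r=9, n=3):

  {0,7}:  v_{0} + v_{7} = 0 — sig = (2;())
  {1,2}:  v_{1} + v_{2} = 0 — sig = (2;())
  {0,6}:  v_{0} + v_{6} = v_{3} — sig = (2;(1))
  {3,4}:  v_{3} + v_{4} = v_{7} — sig = (2;(1))
  {3,7}:  v_{3} + v_{7} = v_{6} — sig = (2;(1))
  {0,8}:  v_{0} + v_{8} = v_{2} + v_{6} — sig = (2;(1,1))
  {1,8}:  v_{1} + v_{8} = v_{6} + v_{7} — sig = (2;(1,1))
  {2,5}:  v_{2} + v_{5} = v_{3} + v_{6} — sig = (2;(1,1))
  {4,5}:  v_{4} + v_{5} = v_{1} + v_{6} + v_{7} — sig = (2;(1,1,1))
  {0,5}:  v_{0} + v_{5} = v_{1} + 2·v_{3} — sig = (2;(1,2))
  {3,8}:  v_{3} + v_{8} = v_{2} + 2·v_{6} — sig = (2;(1,2))
  {5,7}:  v_{5} + v_{7} = v_{1} + 2·v_{6} — sig = (2;(1,2))
  {4,8}:  v_{4} + v_{8} = v_{2} + 3·v_{7} — sig = (2;(1,3))
  {4,6}:  v_{4} + v_{6} = 2·v_{7} — sig = (2;(2))
  {5,8}:  v_{5} + v_{8} = 3·v_{6} — sig = (2;(3))
  {1,3,6}:  v_{1} + v_{3} + v_{6} = v_{5} — sig = (3;(1))
  {2,6,7}:  v_{2} + v_{6} + v_{7} = v_{8} — sig = (3;(1))

Hence PRS(X_Σ) =
    |P|=2: 15 collections, coeffs (), (), (1), (1), (1), (1,1), (1,1), (1,1), (1,1,1), (1,2), (1,2), (1,2), (1,3), (2), (3)
    |P|=3: 2 collections, coeffs (1), (1)


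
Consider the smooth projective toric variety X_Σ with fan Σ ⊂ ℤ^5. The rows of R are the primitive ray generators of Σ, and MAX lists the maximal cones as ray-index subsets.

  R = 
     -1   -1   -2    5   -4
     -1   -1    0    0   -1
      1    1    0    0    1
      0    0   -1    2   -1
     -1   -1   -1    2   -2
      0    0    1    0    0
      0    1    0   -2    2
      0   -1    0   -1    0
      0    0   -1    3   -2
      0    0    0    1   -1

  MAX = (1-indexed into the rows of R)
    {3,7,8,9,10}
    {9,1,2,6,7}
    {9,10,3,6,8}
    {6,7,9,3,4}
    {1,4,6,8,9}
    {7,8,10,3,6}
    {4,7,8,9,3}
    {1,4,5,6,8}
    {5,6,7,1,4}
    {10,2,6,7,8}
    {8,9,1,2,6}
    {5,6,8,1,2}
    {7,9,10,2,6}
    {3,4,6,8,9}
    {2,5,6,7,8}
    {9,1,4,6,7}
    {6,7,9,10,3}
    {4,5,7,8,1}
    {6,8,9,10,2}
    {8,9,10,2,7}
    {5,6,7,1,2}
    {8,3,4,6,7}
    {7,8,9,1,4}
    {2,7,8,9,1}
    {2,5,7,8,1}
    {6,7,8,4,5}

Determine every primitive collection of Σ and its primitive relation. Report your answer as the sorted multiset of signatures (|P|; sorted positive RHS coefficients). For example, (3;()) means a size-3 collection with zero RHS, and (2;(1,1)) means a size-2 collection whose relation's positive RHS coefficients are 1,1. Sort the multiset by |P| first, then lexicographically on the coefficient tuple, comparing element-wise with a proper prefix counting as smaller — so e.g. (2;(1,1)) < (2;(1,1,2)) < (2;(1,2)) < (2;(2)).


Σ has 10 primitive collections:

  P={2,3}:  v_{2} + v_{3} = 0  →  sig = (2;())
  P={2,4}:  v_{2} + v_{4} = v_{5}  →  sig = (2;(1))
  P={3,5}:  v_{3} + v_{5} = v_{4}  →  sig = (2;(1))
  P={4,10}:  v_{4} + v_{10} = v_{9}  →  sig = (2;(1))
  P={5,9}:  v_{5} + v_{9} = v_{1}  →  sig = (2;(1))
  P={1,3}:  v_{1} + v_{3} = v_{4} + v_{9}  →  sig = (2;(1,1))
  P={5,10}:  v_{5} + v_{10} = v_{2} + v_{9}  →  sig = (2;(1,1))
  P={1,10}:  v_{1} + v_{10} = v_{2} + 2·v_{9}  →  sig = (2;(1,2))
  P={6,7,8,9}:  v_{6} + v_{7} + v_{8} + v_{9} = 0  →  sig = (4;())
  P={1,6,7,8}:  v_{1} + v_{6} + v_{7} + v_{8} = v_{5}  →  sig = (4;(1))

Sorted signature multiset PRS(X):
    (2;())
    (2;(1))
    (2;(1))
    (2;(1))
    (2;(1))
    (2;(1,1))
    (2;(1,1))
    (2;(1,2))
    (4;())
    (4;(1))


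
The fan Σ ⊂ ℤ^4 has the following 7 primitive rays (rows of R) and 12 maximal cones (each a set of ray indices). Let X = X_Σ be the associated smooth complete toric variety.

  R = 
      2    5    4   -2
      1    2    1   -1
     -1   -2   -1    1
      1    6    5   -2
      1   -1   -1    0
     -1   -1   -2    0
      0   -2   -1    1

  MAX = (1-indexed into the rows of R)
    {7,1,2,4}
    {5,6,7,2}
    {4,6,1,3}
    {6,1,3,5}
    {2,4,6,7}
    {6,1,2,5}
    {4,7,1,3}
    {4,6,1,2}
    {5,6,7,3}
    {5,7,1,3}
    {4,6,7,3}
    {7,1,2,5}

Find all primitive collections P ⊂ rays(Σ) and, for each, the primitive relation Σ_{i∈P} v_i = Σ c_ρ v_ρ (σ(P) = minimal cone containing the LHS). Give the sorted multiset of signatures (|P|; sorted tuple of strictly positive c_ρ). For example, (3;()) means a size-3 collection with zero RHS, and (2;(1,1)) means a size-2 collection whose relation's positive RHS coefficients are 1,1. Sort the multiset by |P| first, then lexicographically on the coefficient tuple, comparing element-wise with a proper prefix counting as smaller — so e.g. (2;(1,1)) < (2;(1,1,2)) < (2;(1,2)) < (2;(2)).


3 minimal non-faces of Δ(Σ) (on 7 rays):

  • {2,3}:  v_{2} + v_{3} = 0  ⇒ sig = (2;())
  • {4,5}:  v_{4} + v_{5} = v_{1}  ⇒ sig = (2;(1))
  • {1,6,7}:  v_{1} + v_{6} + v_{7} = v_{2}  ⇒ sig = (3;(1))

so the primitive-relation signature multiset is
[(2;()), (2;(1)), (3;(1))]


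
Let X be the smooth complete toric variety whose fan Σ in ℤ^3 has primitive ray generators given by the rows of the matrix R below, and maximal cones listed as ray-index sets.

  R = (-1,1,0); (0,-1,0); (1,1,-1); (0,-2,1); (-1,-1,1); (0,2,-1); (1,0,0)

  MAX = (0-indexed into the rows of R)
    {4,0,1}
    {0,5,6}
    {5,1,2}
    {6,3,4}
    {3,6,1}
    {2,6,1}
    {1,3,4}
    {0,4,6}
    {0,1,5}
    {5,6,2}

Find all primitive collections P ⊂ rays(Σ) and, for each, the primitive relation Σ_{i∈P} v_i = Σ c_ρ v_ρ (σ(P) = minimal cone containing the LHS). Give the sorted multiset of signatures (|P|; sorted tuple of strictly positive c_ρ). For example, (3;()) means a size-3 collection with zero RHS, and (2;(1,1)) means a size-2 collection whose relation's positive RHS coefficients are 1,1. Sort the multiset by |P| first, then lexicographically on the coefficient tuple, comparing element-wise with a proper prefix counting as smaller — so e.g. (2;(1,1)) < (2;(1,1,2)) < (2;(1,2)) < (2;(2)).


|primitive collections| = 9. Relations:

  P={2,4}:  v_{2} + v_{4} = 0  ⟹  sig = (2;())
  P={3,5}:  v_{3} + v_{5} = 0  ⟹  sig = (2;())
  P={0,2}:  v_{0} + v_{2} = v_{5}  ⟹  sig = (2;(1))
  P={0,3}:  v_{0} + v_{3} = v_{4}  ⟹  sig = (2;(1))
  P={4,5}:  v_{4} + v_{5} = v_{0}  ⟹  sig = (2;(1))
  P={2,3}:  v_{2} + v_{3} = v_{1} + v_{6}  ⟹  sig = (2;(1,1))
  P={0,1,6}:  v_{0} + v_{1} + v_{6} = 0  ⟹  sig = (3;())
  P={1,4,6}:  v_{1} + v_{4} + v_{6} = v_{3}  ⟹  sig = (3;(1))
  P={1,5,6}:  v_{1} + v_{5} + v_{6} = v_{2}  ⟹  sig = (3;(1))

so the primitive-relation signature multiset is
    |P|=2: 6 collections, coeffs (), (), (1), (1), (1), (1,1)
    |P|=3: 3 collections, coeffs (), (1), (1)


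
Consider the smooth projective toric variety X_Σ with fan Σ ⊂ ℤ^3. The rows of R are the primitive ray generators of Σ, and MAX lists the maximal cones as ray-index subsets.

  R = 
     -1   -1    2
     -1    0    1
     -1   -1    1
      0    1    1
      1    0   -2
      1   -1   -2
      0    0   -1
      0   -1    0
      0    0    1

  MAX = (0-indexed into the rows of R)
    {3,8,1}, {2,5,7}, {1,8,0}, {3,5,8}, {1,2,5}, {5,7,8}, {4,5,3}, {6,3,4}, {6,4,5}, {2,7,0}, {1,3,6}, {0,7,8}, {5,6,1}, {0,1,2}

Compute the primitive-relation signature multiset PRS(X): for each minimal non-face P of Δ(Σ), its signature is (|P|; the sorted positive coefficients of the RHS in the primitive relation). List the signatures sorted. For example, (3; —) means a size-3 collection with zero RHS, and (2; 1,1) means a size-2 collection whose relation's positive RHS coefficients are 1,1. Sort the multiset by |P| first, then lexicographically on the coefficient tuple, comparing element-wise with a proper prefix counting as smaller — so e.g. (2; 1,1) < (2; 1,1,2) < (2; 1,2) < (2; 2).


Minimal non-faces — 18 found among 9 rays, 14 max cones:

  P = {6,8}:  v_{6} + v_{8} = 0  ⇒ sig = (2; —)
  P = {0,4}:  v_{0} + v_{4} = v_{7}  ⇒ sig = (2; 1)
  P = {0,6}:  v_{0} + v_{6} = v_{2}  ⇒ sig = (2; 1)
  P = {1,4}:  v_{1} + v_{4} = v_{6}  ⇒ sig = (2; 1)
  P = {1,7}:  v_{1} + v_{7} = v_{2}  ⇒ sig = (2; 1)
  P = {2,8}:  v_{2} + v_{8} = v_{0}  ⇒ sig = (2; 1)
  P = {3,7}:  v_{3} + v_{7} = v_{8}  ⇒ sig = (2; 1)
  P = {4,7}:  v_{4} + v_{7} = v_{5}  ⇒ sig = (2; 1)
  P = {2,3}:  v_{2} + v_{3} = v_{1} + v_{8}  ⇒ sig = (2; 1,1)
  P = {2,4}:  v_{2} + v_{4} = v_{1} + v_{5}  ⇒ sig = (2; 1,1)
  P = {4,8}:  v_{4} + v_{8} = v_{3} + v_{5}  ⇒ sig = (2; 1,1)
  P = {6,7}:  v_{6} + v_{7} = v_{1} + v_{5}  ⇒ sig = (2; 1,1)
  P = {0,3}:  v_{0} + v_{3} = v_{1} + 2·v_{8}  ⇒ sig = (2; 1,2)
  P = {2,6}:  v_{2} + v_{6} = 2·v_{1} + v_{5}  ⇒ sig = (2; 1,2)
  P = {0,5}:  v_{0} + v_{5} = 2·v_{7}  ⇒ sig = (2; 2)
  P = {1,3,5}:  v_{1} + v_{3} + v_{5} = 0  ⇒ sig = (3; —)
  P = {1,5,8}:  v_{1} + v_{5} + v_{8} = v_{7}  ⇒ sig = (3; 1)
  P = {3,5,6}:  v_{3} + v_{5} + v_{6} = v_{4}  ⇒ sig = (3; 1)

Hence PRS(X_Σ) =
[(2; —), (2; 1), (2; 1), (2; 1), (2; 1), (2; 1), (2; 1), (2; 1), (2; 1,1), (2; 1,1), (2; 1,1), (2; 1,1), (2; 1,2), (2; 1,2), (2; 2), (3; —), (3; 1), (3; 1)]


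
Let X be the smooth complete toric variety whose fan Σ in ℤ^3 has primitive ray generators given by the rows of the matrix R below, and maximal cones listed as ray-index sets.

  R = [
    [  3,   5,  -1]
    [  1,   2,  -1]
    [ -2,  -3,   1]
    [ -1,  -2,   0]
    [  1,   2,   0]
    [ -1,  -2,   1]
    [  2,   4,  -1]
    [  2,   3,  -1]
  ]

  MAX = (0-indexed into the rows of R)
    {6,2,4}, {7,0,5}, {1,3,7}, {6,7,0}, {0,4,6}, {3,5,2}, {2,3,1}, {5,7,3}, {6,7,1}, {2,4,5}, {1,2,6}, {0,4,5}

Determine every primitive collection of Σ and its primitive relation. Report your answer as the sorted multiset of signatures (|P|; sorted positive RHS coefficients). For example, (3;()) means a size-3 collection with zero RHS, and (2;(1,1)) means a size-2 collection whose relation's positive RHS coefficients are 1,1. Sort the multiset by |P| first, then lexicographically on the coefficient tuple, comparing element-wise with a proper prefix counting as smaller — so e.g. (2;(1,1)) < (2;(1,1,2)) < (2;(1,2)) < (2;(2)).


Σ has 10 primitive collections:

  • {1,5}:  v_{1} + v_{5} = 0  so sig = (2;())
  • {2,7}:  v_{2} + v_{7} = 0  so sig = (2;())
  • {3,4}:  v_{3} + v_{4} = 0  so sig = (2;())
  • {0,2}:  v_{0} + v_{2} = v_{4}  so sig = (2;(1))
  • {0,3}:  v_{0} + v_{3} = v_{7}  so sig = (2;(1))
  • {1,4}:  v_{1} + v_{4} = v_{6}  so sig = (2;(1))
  • {3,6}:  v_{3} + v_{6} = v_{1}  so sig = (2;(1))
  • {4,7}:  v_{4} + v_{7} = v_{0}  so sig = (2;(1))
  • {5,6}:  v_{5} + v_{6} = v_{4}  so sig = (2;(1))
  • {0,1}:  v_{0} + v_{1} = v_{6} + v_{7}  so sig = (2;(1,1))

so the primitive-relation signature multiset is
    (2;())
    (2;())
    (2;())
    (2;(1))
    (2;(1))
    (2;(1))
    (2;(1))
    (2;(1))
    (2;(1))
    (2;(1,1))
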